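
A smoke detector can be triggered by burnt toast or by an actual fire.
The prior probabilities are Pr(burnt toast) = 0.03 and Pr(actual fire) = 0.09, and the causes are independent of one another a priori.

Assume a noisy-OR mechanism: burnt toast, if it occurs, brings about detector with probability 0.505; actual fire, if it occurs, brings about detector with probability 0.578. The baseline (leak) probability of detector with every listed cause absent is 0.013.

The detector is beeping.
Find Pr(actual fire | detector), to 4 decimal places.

Under noisy-OR, P(detector | causes) = 1 − (1−0.013)·∏(1−qᵢ) over the active causes.
Numerator (weight on configurations with actual fire): 0.050938 + 0.002143 = 0.053081
Denominator P(detector): 0.013·0.97·0.91 + 0.583486·0.97·0.09 + 0.511435·0.03·0.91 + 0.793826·0.03·0.09 = 0.078518
P(actual fire | detector) = 0.053081/0.078518 ≈ 0.6760

Pr(actual fire | detector) ≈ 0.6760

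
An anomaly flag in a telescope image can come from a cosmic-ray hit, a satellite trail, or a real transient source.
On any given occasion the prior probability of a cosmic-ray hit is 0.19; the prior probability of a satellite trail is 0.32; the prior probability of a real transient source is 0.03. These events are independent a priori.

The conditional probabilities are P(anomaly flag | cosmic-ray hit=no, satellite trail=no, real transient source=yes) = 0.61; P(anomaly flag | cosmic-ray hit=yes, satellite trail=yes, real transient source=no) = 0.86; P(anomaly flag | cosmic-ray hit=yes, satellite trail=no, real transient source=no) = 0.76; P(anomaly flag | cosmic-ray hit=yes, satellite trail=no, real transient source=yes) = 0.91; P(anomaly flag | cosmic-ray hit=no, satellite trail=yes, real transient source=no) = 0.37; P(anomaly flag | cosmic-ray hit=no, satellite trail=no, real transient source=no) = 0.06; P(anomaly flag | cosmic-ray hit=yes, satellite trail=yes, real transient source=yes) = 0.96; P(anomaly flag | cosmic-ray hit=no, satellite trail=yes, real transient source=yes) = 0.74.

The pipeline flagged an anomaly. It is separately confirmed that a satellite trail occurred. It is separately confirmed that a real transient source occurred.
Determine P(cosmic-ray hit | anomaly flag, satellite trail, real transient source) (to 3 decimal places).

P(cosmic-ray hit | anomaly flag, satellite trail, real transient source) ≈ 0.233

P(anomaly flag | satellite trail, real transient source) = 0.74*0.81 + 0.96*0.19 = 0.599400 + 0.182400 = 0.781800
Restricting to configurations with cosmic-ray hit present: 0.96*0.19 = 0.182400.
P(cosmic-ray hit | anomaly flag, satellite trail, real transient source) = 0.182400 / 0.781800 ≈ 0.233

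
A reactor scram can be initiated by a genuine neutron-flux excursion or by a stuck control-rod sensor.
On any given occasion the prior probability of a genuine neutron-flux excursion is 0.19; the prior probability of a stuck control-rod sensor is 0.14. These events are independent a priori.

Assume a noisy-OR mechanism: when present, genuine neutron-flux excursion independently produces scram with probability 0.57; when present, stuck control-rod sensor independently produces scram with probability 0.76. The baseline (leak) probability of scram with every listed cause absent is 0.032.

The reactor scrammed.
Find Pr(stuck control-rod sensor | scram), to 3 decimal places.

Under noisy-OR, P(scram | causes) = 1 − (1−0.032)·∏(1−qᵢ) over the active causes.
Sum P(scram|·) weighted by the priors over the 4 (genuine neutron-flux excursion, stuck control-rod sensor) configurations:
  P(scram) = 0.032·0.81·0.86 + 0.76768·0.81·0.14 + 0.58376·0.19·0.86 + 0.900102·0.19·0.14
        = 0.022291 + 0.087055 + 0.095386 + 0.023943 = 0.228675
The terms with stuck control-rod sensor present sum to 0.110998, so
  P(stuck control-rod sensor | scram) = 0.110998 / 0.228675 ≈ 0.485

Pr(stuck control-rod sensor | scram) ≈ 0.485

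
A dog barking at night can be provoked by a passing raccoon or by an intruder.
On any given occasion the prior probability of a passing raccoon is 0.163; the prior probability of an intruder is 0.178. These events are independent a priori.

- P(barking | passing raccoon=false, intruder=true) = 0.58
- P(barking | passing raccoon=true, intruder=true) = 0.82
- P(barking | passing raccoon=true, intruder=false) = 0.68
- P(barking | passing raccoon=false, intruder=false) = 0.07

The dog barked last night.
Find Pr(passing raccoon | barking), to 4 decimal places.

Numerator (weight on configurations with passing raccoon): 0.091110 + 0.023791 = 0.114901
The normalizing constant is 0.07·0.837·0.822 + 0.58·0.837·0.178 + 0.68·0.163·0.822 + 0.82·0.163·0.178 = 0.249474
Posterior = 0.114901 / 0.249474 ≈ 0.4606

Pr(passing raccoon | barking) ≈ 0.4606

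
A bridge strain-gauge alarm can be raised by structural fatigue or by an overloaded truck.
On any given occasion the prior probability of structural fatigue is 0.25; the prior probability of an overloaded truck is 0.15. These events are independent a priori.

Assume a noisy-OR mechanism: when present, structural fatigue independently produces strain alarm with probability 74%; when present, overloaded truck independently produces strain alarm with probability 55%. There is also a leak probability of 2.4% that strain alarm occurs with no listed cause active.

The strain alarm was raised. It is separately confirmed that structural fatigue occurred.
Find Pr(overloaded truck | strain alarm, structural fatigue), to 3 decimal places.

Under noisy-OR, P(strain alarm | causes) = 1 − (1−0.024)·∏(1−qᵢ) over the active causes.
P(strain alarm | structural fatigue) = 0.74624*0.85 + 0.885808*0.15 = 0.634304 + 0.132871 = 0.767175
Restricting to configurations with overloaded truck present: 0.885808*0.15 = 0.132871.
P(overloaded truck | strain alarm, structural fatigue) = 0.132871 / 0.767175 ≈ 0.173

Pr(overloaded truck | strain alarm, structural fatigue) ≈ 0.173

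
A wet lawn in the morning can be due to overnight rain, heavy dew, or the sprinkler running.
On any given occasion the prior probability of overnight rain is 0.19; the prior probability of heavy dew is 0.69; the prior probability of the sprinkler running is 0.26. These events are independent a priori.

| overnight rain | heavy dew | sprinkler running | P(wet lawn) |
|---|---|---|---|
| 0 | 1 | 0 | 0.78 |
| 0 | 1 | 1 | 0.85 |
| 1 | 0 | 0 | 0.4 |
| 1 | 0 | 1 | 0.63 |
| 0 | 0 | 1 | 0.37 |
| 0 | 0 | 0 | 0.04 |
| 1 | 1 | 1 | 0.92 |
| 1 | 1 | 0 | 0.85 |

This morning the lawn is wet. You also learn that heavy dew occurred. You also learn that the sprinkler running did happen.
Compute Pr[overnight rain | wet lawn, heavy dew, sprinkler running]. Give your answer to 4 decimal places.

Pr[overnight rain | wet lawn, heavy dew, sprinkler running] ≈ 0.2025

P(wet lawn | heavy dew, sprinkler running) = 0.85·0.81 + 0.92·0.19 = 0.688500 + 0.174800 = 0.863300
Restricting to configurations with overnight rain present: 0.92·0.19 = 0.174800.
Hence the posterior is 0.174800/0.863300 ≈ 0.2025.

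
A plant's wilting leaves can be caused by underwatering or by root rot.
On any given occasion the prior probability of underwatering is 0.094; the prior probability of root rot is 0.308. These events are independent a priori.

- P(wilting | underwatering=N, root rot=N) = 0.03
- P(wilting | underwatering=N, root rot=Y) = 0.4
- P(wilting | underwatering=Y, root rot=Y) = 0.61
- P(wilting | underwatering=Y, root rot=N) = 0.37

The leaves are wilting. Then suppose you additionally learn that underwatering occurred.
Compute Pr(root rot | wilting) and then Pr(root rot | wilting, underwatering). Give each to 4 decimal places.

Sum P(wilting|·) weighted by the priors over the 4 (underwatering, root rot) configurations:
  P(wilting) = 0.03*0.906*0.692 + 0.4*0.906*0.308 + 0.37*0.094*0.692 + 0.61*0.094*0.308
        = 0.018809 + 0.111619 + 0.024068 + 0.017661 = 0.172157
Configurations with root rot contribute 0.129280, so
  P(root rot | wilting) = 0.129280 / 0.172157 ≈ 0.7509

With the extra evidence:
Weight on root rot=true, given the evidence: 0.61·0.308 = 0.187880
Normalizer over all consistent configurations: 0.37·0.692 + 0.61·0.308 = 0.443920
P(root rot | wilting, underwatering) = 0.187880/0.443920 ≈ 0.4232
— underwatering explains away the evidence for root rot.

Pr(root rot | wilting) ≈ 0.7509; Pr(root rot | wilting, underwatering) ≈ 0.4232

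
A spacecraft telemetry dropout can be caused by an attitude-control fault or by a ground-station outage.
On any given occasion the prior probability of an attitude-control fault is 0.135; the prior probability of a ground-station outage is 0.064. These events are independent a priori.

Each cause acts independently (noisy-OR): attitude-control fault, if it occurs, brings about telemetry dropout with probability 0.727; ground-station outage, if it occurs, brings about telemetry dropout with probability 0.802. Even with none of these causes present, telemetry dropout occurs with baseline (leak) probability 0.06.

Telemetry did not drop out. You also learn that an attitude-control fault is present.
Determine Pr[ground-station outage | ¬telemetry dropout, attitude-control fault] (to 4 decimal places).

Under noisy-OR, P(telemetry dropout | causes) = 1 − (1−0.06)·∏(1−qᵢ) over the active causes.
P(¬telemetry dropout | attitude-control fault) = 0.25662×0.936 + 0.050811×0.064 = 0.240196 + 0.003252 = 0.243448
Of this, 0.003252 comes from 0.050811×0.064 (the ground-station outage=true cases).
So P(ground-station outage | ¬telemetry dropout, attitude-control fault) = 0.003252/0.243448 ≈ 0.0134.

Pr[ground-station outage | ¬telemetry dropout, attitude-control fault] ≈ 0.0134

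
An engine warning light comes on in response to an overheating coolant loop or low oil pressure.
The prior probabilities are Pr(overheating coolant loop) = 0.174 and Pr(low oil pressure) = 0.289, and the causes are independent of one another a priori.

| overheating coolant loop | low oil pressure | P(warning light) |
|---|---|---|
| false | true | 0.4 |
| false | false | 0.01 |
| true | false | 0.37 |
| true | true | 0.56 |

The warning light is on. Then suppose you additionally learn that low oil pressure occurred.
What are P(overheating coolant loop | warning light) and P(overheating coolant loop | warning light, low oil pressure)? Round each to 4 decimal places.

Weight on overheating coolant loop=true, given the evidence: 0.045774 + 0.028160 = 0.073934
Normalizer over all consistent configurations: 0.01*0.826*0.711 + 0.4*0.826*0.289 + 0.37*0.174*0.711 + 0.56*0.174*0.289 = 0.175293
P(overheating coolant loop | warning light) = 0.073934/0.175293 ≈ 0.4218

With the extra evidence:
P(warning light | low oil pressure) = 0.4×0.826 + 0.56×0.174 = 0.330400 + 0.097440 = 0.427840
Restricting to configurations with overheating coolant loop present: 0.56×0.174 = 0.097440.
So P(overheating coolant loop | warning light, low oil pressure) = 0.097440/0.427840 ≈ 0.2277.
This is intercausal reasoning (explaining away): once low oil pressure accounts for the warning light, overheating coolant loop becomes less likely.

P(overheating coolant loop | warning light) ≈ 0.4218; P(overheating coolant loop | warning light, low oil pressure) ≈ 0.2277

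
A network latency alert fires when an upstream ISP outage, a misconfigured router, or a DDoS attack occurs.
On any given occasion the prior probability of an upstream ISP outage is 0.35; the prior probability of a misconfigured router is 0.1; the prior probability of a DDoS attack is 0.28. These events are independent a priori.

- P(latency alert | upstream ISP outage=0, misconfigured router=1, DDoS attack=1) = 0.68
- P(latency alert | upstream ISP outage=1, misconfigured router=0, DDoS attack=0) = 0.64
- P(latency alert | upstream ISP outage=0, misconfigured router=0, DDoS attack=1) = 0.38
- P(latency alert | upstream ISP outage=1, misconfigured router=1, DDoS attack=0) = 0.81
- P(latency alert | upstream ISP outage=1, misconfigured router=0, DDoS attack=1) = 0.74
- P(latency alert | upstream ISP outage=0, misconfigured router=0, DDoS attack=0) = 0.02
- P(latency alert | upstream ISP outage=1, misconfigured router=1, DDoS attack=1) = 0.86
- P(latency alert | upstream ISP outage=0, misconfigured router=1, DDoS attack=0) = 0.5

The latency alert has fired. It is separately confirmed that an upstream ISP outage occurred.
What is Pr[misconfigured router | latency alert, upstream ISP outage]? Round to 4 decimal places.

P(latency alert | upstream ISP outage) = 0.64×0.9×0.72 + 0.74×0.9×0.28 + 0.81×0.1×0.72 + 0.86×0.1×0.28 = 0.414720 + 0.186480 + 0.058320 + 0.024080 = 0.683600
The misconfigured router-present share is 0.058320 + 0.024080 = 0.082400.
So P(misconfigured router | latency alert, upstream ISP outage) = 0.082400/0.683600 ≈ 0.1205.

Pr[misconfigured router | latency alert, upstream ISP outage] ≈ 0.1205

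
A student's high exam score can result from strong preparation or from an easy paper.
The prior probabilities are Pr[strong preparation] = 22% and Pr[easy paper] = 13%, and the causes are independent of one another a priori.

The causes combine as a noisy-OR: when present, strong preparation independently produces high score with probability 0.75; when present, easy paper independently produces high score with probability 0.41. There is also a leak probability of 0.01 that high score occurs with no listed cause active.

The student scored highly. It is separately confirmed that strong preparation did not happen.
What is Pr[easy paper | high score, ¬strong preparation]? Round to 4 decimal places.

Pr[easy paper | high score, ¬strong preparation] ≈ 0.8614

Under noisy-OR, P(high score | causes) = 1 − (1−0.01)·∏(1−qᵢ) over the active causes.
For the numerator, keep only easy paper=true terms: 0.4159·0.13 = 0.054067
The normalizing constant is 0.01·0.87 + 0.4159·0.13 = 0.062767
Posterior = 0.054067 / 0.062767 ≈ 0.8614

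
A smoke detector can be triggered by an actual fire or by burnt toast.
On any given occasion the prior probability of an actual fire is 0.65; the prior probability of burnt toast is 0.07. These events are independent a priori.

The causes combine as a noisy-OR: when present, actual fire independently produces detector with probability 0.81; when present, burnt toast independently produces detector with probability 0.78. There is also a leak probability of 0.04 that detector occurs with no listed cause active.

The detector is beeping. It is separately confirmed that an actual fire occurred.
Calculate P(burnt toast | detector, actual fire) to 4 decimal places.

Under noisy-OR, P(detector | causes) = 1 − (1−0.04)·∏(1−qᵢ) over the active causes.
Enumerate both values of burnt toast and weight by the priors:
  P(detector | actual fire) = 0.8176×0.93 + 0.959872×0.07
        = 0.760368 + 0.067191 = 0.827559
Keeping only the burnt toast-present terms gives 0.067191, so
  P(burnt toast | detector, actual fire) = 0.067191 / 0.827559 ≈ 0.0812

P(burnt toast | detector, actual fire) ≈ 0.0812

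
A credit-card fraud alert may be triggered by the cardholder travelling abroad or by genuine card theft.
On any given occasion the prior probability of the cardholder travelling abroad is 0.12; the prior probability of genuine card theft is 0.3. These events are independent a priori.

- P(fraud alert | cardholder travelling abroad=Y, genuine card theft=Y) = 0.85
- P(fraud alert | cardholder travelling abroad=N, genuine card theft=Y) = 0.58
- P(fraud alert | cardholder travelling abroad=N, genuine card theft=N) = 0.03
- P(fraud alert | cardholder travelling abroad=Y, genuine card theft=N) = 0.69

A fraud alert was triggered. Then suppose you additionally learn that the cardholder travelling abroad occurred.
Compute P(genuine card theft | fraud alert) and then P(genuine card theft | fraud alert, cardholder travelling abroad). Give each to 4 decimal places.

For the numerator, keep only genuine card theft=true terms: 0.153120 + 0.030600 = 0.183720
The normalizing constant is 0.03×0.88×0.7 + 0.58×0.88×0.3 + 0.69×0.12×0.7 + 0.85×0.12×0.3 = 0.260160
P(genuine card theft | fraud alert) = 0.183720/0.260160 ≈ 0.7062

Now condition on the additional information:
P(fraud alert | cardholder travelling abroad) = 0.69·0.7 + 0.85·0.3 = 0.483000 + 0.255000 = 0.738000
The genuine card theft-present share is 0.85·0.3 = 0.255000.
Hence the posterior is 0.255000/0.738000 ≈ 0.3455.

P(genuine card theft | fraud alert) ≈ 0.7062; P(genuine card theft | fraud alert, cardholder travelling abroad) ≈ 0.3455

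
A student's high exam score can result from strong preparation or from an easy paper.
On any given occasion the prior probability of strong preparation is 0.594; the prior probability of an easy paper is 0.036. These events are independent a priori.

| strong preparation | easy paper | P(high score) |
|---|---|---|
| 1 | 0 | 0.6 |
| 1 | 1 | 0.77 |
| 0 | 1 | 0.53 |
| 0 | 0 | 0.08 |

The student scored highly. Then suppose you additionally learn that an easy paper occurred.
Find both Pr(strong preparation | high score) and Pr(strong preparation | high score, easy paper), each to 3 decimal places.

Pr(strong preparation | high score) ≈ 0.902; Pr(strong preparation | high score, easy paper) ≈ 0.680

P(high score) = 0.08×0.406×0.964 + 0.53×0.406×0.036 + 0.6×0.594×0.964 + 0.77×0.594×0.036 = 0.031311 + 0.007746 + 0.343570 + 0.016466 = 0.399093
Of this, 0.360036 comes from 0.343570 + 0.016466 (the strong preparation=true cases).
P(strong preparation | high score) = 0.360036 / 0.399093 ≈ 0.902

Now also conditioning on easy paper=true:
P(high score | easy paper) = 0.53*0.406 + 0.77*0.594 = 0.215180 + 0.457380 = 0.672560
The strong preparation-present share is 0.77*0.594 = 0.457380.
Hence the posterior is 0.457380/0.672560 ≈ 0.680.
— easy paper explains away the evidence for strong preparation.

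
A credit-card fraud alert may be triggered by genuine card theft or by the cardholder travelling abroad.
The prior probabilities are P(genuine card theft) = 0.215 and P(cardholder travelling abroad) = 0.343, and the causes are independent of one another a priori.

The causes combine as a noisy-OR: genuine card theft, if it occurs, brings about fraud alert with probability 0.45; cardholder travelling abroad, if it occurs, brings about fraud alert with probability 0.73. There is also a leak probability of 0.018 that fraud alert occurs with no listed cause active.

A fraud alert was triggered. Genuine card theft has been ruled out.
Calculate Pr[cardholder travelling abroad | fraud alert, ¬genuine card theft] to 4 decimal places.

Pr[cardholder travelling abroad | fraud alert, ¬genuine card theft] ≈ 0.9552

Under noisy-OR, P(fraud alert | causes) = 1 − (1−0.018)·∏(1−qᵢ) over the active causes.
For the numerator, keep only cardholder travelling abroad=true terms: 0.73486*0.343 = 0.252057
Normalizer over all consistent configurations: 0.018*0.657 + 0.73486*0.343 = 0.263883
P(cardholder travelling abroad | fraud alert, ¬genuine card theft) = 0.252057/0.263883 ≈ 0.9552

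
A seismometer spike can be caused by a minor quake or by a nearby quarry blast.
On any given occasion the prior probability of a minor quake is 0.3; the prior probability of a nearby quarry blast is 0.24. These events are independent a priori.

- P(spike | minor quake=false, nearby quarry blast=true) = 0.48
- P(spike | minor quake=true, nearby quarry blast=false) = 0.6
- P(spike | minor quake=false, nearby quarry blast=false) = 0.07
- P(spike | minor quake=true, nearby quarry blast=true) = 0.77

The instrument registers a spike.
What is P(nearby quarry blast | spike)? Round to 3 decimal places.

P(spike) = 0.07·0.7·0.76 + 0.48·0.7·0.24 + 0.6·0.3·0.76 + 0.77·0.3·0.24 = 0.037240 + 0.080640 + 0.136800 + 0.055440 = 0.310120
Of this, 0.136080 comes from 0.080640 + 0.055440 (the nearby quarry blast=true cases).
Hence the posterior is 0.136080/0.310120 ≈ 0.439.

P(nearby quarry blast | spike) ≈ 0.439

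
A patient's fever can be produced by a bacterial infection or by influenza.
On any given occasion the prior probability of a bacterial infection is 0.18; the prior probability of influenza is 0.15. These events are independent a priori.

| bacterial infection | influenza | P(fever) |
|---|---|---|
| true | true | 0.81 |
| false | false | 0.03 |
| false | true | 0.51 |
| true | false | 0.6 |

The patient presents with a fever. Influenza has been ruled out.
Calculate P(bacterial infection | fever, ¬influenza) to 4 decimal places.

P(fever | ¬influenza) = 0.03·0.82 + 0.6·0.18 = 0.024600 + 0.108000 = 0.132600
Restricting to configurations with bacterial infection present: 0.6·0.18 = 0.108000.
So P(bacterial infection | fever, ¬influenza) = 0.108000/0.132600 ≈ 0.8145.

P(bacterial infection | fever, ¬influenza) ≈ 0.8145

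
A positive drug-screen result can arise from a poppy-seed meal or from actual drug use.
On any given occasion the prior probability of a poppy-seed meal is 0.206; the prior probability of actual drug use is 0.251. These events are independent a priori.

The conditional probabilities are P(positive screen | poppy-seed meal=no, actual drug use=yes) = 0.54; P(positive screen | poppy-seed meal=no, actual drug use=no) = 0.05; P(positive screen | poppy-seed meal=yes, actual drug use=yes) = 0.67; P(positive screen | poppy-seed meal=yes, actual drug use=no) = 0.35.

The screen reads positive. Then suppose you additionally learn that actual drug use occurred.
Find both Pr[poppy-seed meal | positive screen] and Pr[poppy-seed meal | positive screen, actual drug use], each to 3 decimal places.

For the numerator, keep only poppy-seed meal=true terms: 0.054003 + 0.034643 = 0.088646
The normalizing constant is 0.05·0.794·0.749 + 0.54·0.794·0.251 + 0.35·0.206·0.749 + 0.67·0.206·0.251 = 0.226000
P(poppy-seed meal | positive screen) = 0.088646/0.226000 ≈ 0.392

Now condition on the additional information:
By total probability over both values of poppy-seed meal:
  P(positive screen | actual drug use) = 0.54*0.794 + 0.67*0.206
        = 0.428760 + 0.138020 = 0.566780
Configurations with poppy-seed meal contribute 0.138020, so
  P(poppy-seed meal | positive screen, actual drug use) = 0.138020 / 0.566780 ≈ 0.244
The drop from 0.392 to 0.244 is the explaining-away (discounting) effect.

Pr[poppy-seed meal | positive screen] ≈ 0.392; Pr[poppy-seed meal | positive screen, actual drug use] ≈ 0.244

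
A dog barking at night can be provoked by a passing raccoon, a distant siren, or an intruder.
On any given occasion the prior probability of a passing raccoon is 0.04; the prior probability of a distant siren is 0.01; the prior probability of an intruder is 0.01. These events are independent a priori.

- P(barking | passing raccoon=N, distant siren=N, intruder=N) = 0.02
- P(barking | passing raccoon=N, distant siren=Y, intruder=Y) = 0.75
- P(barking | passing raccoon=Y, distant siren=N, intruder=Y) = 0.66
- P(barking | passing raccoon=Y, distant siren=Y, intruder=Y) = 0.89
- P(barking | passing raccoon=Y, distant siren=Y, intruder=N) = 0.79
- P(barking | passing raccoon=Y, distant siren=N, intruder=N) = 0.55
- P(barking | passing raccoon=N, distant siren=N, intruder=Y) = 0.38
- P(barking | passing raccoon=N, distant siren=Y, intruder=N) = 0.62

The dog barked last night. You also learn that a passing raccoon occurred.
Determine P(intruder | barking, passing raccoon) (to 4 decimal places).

P(barking | passing raccoon) = 0.55·0.99·0.99 + 0.66·0.99·0.01 + 0.79·0.01·0.99 + 0.89·0.01·0.01 = 0.539055 + 0.006534 + 0.007821 + 0.000089 = 0.553499
Of this, 0.006623 comes from 0.006534 + 0.000089 (the intruder=true cases).
Hence the posterior is 0.006623/0.553499 ≈ 0.0120.

P(intruder | barking, passing raccoon) ≈ 0.0120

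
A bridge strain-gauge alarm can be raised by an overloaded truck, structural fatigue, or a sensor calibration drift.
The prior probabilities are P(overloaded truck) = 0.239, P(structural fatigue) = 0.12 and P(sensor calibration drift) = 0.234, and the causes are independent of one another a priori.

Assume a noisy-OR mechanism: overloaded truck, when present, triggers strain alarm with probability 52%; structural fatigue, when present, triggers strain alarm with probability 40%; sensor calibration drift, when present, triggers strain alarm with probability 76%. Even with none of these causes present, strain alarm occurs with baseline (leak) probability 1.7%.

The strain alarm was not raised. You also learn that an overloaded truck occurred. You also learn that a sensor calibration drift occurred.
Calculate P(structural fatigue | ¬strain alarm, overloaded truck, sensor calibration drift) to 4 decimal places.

Under noisy-OR, P(strain alarm | causes) = 1 − (1−0.017)·∏(1−qᵢ) over the active causes.
P(¬strain alarm | overloaded truck, sensor calibration drift) = 0.113242·0.88 + 0.067945·0.12 = 0.099653 + 0.008153 = 0.107806
The structural fatigue-present share is 0.067945·0.12 = 0.008153.
So P(structural fatigue | ¬strain alarm, overloaded truck, sensor calibration drift) = 0.008153/0.107806 ≈ 0.0756.

P(structural fatigue | ¬strain alarm, overloaded truck, sensor calibration drift) ≈ 0.0756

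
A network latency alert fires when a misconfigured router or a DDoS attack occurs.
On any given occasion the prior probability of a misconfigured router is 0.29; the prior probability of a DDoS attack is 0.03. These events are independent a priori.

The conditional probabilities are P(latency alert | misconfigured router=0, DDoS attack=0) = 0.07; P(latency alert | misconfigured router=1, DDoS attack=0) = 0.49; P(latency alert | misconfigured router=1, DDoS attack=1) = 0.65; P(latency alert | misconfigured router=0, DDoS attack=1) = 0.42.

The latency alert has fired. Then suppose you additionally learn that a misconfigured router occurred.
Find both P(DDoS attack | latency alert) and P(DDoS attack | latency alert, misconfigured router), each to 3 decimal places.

For the numerator, keep only DDoS attack=true terms: 0.008946 + 0.005655 = 0.014601
The normalizing constant is 0.07×0.71×0.97 + 0.42×0.71×0.03 + 0.49×0.29×0.97 + 0.65×0.29×0.03 = 0.200647
P(DDoS attack | latency alert) = 0.014601/0.200647 ≈ 0.073

With the extra evidence:
Sum P(latency alert|·) weighted by the priors over both values of DDoS attack:
  P(latency alert | misconfigured router) = 0.49×0.97 + 0.65×0.03
        = 0.475300 + 0.019500 = 0.494800
Keeping only the DDoS attack-present terms gives 0.019500, so
  P(DDoS attack | latency alert, misconfigured router) = 0.019500 / 0.494800 ≈ 0.039
This is intercausal reasoning (explaining away): once misconfigured router accounts for the latency alert, DDoS attack becomes less likely.

P(DDoS attack | latency alert) ≈ 0.073; P(DDoS attack | latency alert, misconfigured router) ≈ 0.039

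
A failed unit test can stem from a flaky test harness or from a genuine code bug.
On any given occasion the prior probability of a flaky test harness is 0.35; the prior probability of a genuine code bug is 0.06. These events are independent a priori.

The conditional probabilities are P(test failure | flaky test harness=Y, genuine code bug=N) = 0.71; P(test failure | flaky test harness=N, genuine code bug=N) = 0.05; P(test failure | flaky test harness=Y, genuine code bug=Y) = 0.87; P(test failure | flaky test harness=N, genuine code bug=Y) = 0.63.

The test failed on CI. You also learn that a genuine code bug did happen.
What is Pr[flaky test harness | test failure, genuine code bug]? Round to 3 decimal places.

Pr[flaky test harness | test failure, genuine code bug] ≈ 0.426

By total probability over both values of flaky test harness:
  P(test failure | genuine code bug) = 0.63·0.65 + 0.87·0.35
        = 0.409500 + 0.304500 = 0.714000
The terms with flaky test harness present sum to 0.304500, so
  P(flaky test harness | test failure, genuine code bug) = 0.304500 / 0.714000 ≈ 0.426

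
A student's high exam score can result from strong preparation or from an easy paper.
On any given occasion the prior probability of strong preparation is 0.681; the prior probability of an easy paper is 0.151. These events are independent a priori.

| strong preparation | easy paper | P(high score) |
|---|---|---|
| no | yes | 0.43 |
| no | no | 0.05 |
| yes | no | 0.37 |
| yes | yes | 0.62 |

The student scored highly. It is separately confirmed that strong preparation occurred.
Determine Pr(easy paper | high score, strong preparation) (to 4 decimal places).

Pr(easy paper | high score, strong preparation) ≈ 0.2296

P(high score | strong preparation) = 0.37*0.849 + 0.62*0.151 = 0.314130 + 0.093620 = 0.407750
The easy paper-present share is 0.62*0.151 = 0.093620.
Hence the posterior is 0.093620/0.407750 ≈ 0.2296.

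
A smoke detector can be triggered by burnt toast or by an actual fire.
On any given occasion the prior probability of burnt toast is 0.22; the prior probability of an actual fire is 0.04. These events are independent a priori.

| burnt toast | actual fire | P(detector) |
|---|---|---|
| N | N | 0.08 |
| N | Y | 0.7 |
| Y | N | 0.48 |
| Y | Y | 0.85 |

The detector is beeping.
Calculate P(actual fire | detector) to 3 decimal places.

P(actual fire | detector) ≈ 0.154

Weight on actual fire=true, given the evidence: 0.021840 + 0.007480 = 0.029320
Denominator P(detector): 0.08×0.78×0.96 + 0.7×0.78×0.04 + 0.48×0.22×0.96 + 0.85×0.22×0.04 = 0.190600
P(actual fire | detector) = 0.029320/0.190600 ≈ 0.154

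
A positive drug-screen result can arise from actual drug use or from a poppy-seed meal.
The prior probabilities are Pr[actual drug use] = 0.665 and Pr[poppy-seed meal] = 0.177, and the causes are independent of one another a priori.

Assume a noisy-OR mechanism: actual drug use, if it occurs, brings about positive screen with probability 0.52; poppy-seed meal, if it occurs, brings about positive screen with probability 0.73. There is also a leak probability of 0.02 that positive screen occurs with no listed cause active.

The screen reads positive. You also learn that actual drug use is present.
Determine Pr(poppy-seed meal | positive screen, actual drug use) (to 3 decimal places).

Under noisy-OR, P(positive screen | causes) = 1 − (1−0.02)·∏(1−qᵢ) over the active causes.
Sum P(positive screen|·) weighted by the priors over both values of poppy-seed meal:
  P(positive screen | actual drug use) = 0.5296*0.823 + 0.872992*0.177
        = 0.435861 + 0.154520 = 0.590381
The terms with poppy-seed meal present sum to 0.154520, so
  P(poppy-seed meal | positive screen, actual drug use) = 0.154520 / 0.590381 ≈ 0.262

Pr(poppy-seed meal | positive screen, actual drug use) ≈ 0.262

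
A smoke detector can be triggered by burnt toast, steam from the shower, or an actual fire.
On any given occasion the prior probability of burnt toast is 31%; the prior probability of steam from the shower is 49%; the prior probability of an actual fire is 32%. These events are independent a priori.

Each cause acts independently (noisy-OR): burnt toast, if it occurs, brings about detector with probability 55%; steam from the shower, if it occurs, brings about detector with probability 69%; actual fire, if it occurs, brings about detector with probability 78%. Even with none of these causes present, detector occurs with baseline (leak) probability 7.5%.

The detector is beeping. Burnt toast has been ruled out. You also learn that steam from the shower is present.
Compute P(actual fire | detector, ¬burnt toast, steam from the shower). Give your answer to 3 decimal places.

Under noisy-OR, P(detector | causes) = 1 − (1−0.075)·∏(1−qᵢ) over the active causes.
Sum P(detector|·) weighted by the priors over both values of actual fire:
  P(detector | ¬burnt toast, steam from the shower) = 0.71325*0.68 + 0.936915*0.32
        = 0.485010 + 0.299813 = 0.784823
The terms with actual fire present sum to 0.299813, so
  P(actual fire | detector, ¬burnt toast, steam from the shower) = 0.299813 / 0.784823 ≈ 0.382

P(actual fire | detector, ¬burnt toast, steam from the shower) ≈ 0.382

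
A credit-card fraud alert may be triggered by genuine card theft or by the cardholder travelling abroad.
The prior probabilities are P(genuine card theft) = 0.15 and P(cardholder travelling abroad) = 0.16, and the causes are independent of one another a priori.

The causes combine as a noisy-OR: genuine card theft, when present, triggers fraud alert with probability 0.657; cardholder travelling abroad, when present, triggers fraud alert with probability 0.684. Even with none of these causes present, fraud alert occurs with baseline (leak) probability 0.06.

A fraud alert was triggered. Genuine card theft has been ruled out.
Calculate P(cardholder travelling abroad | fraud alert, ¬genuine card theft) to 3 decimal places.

Under noisy-OR, P(fraud alert | causes) = 1 − (1−0.06)·∏(1−qᵢ) over the active causes.
Weight on cardholder travelling abroad=true, given the evidence: 0.70296·0.16 = 0.112474
Denominator P(fraud alert | ¬genuine card theft): 0.06·0.84 + 0.70296·0.16 = 0.162874
P(cardholder travelling abroad | fraud alert, ¬genuine card theft) = 0.112474/0.162874 ≈ 0.691

P(cardholder travelling abroad | fraud alert, ¬genuine card theft) ≈ 0.691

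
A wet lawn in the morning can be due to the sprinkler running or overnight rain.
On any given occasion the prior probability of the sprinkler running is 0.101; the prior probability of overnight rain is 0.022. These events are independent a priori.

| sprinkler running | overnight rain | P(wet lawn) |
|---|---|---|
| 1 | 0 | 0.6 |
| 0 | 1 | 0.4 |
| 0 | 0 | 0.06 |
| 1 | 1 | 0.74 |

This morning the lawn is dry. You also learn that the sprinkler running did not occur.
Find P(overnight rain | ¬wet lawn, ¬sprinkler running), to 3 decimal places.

P(overnight rain | ¬wet lawn, ¬sprinkler running) ≈ 0.014

P(¬wet lawn | ¬sprinkler running) = 0.94·0.978 + 0.6·0.022 = 0.919320 + 0.013200 = 0.932520
The overnight rain-present share is 0.6·0.022 = 0.013200.
So P(overnight rain | ¬wet lawn, ¬sprinkler running) = 0.013200/0.932520 ≈ 0.014.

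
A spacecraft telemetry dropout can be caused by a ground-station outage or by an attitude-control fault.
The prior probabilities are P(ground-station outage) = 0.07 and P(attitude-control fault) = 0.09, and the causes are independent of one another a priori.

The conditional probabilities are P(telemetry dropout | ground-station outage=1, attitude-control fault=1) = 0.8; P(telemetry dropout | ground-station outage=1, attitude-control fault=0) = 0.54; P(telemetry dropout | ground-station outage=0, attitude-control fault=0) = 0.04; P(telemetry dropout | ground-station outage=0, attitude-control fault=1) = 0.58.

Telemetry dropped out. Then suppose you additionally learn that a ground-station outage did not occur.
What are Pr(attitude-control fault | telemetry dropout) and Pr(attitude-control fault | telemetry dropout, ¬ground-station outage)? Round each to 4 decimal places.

P(telemetry dropout) = 0.04×0.93×0.91 + 0.58×0.93×0.09 + 0.54×0.07×0.91 + 0.8×0.07×0.09 = 0.033852 + 0.048546 + 0.034398 + 0.005040 = 0.121836
Restricting to configurations with attitude-control fault present: 0.048546 + 0.005040 = 0.053586.
P(attitude-control fault | telemetry dropout) = 0.053586 / 0.121836 ≈ 0.4398

With the extra evidence:
For the numerator, keep only attitude-control fault=true terms: 0.58×0.09 = 0.052200
Normalizer over all consistent configurations: 0.04×0.91 + 0.58×0.09 = 0.088600
Posterior = 0.052200 / 0.088600 ≈ 0.5892
Ruling out ground-station outage raises the posterior on attitude-control fault — the flip side of explaining away.

Pr(attitude-control fault | telemetry dropout) ≈ 0.4398; Pr(attitude-control fault | telemetry dropout, ¬ground-station outage) ≈ 0.5892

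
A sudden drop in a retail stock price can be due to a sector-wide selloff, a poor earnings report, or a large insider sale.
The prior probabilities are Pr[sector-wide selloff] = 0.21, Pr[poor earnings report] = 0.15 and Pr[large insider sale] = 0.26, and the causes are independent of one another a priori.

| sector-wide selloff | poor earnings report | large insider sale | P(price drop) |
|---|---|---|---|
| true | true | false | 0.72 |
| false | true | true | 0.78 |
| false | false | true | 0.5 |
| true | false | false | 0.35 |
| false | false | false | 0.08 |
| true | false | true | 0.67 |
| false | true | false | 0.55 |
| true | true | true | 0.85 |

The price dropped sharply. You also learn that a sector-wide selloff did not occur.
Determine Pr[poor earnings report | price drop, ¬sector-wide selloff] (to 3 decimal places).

Pr[poor earnings report | price drop, ¬sector-wide selloff] ≈ 0.363

Numerator (weight on configurations with poor earnings report): 0.061050 + 0.030420 = 0.091470
Denominator P(price drop | ¬sector-wide selloff): 0.08·0.85·0.74 + 0.5·0.85·0.26 + 0.55·0.15·0.74 + 0.78·0.15·0.26 = 0.252290
Posterior = 0.091470 / 0.252290 ≈ 0.363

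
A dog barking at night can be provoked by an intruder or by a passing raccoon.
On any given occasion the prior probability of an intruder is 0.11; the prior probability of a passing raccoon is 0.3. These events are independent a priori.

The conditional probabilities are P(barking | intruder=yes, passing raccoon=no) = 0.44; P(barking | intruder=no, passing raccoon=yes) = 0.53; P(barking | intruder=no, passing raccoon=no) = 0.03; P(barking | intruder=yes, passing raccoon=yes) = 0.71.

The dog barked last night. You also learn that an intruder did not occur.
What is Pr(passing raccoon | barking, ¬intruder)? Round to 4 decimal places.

Pr(passing raccoon | barking, ¬intruder) ≈ 0.8833

P(barking | ¬intruder) = 0.03·0.7 + 0.53·0.3 = 0.021000 + 0.159000 = 0.180000
The passing raccoon-present share is 0.53·0.3 = 0.159000.
Hence the posterior is 0.159000/0.180000 ≈ 0.8833.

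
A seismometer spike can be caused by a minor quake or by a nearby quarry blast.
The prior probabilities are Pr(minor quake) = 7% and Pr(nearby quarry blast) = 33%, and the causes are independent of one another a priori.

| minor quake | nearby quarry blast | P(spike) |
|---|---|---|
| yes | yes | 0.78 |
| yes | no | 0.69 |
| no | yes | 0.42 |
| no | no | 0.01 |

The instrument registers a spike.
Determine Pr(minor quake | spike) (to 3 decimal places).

Pr(minor quake | spike) ≈ 0.272

P(spike) = 0.01×0.93×0.67 + 0.42×0.93×0.33 + 0.69×0.07×0.67 + 0.78×0.07×0.33 = 0.006231 + 0.128898 + 0.032361 + 0.018018 = 0.185508
The minor quake-present share is 0.032361 + 0.018018 = 0.050379.
P(minor quake | spike) = 0.050379 / 0.185508 ≈ 0.272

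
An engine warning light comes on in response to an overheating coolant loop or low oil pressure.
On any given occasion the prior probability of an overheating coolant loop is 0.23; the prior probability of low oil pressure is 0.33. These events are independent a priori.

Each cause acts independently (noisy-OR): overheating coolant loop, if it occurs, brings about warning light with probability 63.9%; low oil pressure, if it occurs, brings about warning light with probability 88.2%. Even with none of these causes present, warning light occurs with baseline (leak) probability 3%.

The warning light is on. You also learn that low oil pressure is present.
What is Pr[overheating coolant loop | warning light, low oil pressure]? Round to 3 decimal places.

Pr[overheating coolant loop | warning light, low oil pressure] ≈ 0.244

Under noisy-OR, P(warning light | causes) = 1 − (1−0.03)·∏(1−qᵢ) over the active causes.
By total probability over both values of overheating coolant loop:
  P(warning light | low oil pressure) = 0.88554·0.77 + 0.95868·0.23
        = 0.681866 + 0.220496 = 0.902362
Keeping only the overheating coolant loop-present terms gives 0.220496, so
  P(overheating coolant loop | warning light, low oil pressure) = 0.220496 / 0.902362 ≈ 0.244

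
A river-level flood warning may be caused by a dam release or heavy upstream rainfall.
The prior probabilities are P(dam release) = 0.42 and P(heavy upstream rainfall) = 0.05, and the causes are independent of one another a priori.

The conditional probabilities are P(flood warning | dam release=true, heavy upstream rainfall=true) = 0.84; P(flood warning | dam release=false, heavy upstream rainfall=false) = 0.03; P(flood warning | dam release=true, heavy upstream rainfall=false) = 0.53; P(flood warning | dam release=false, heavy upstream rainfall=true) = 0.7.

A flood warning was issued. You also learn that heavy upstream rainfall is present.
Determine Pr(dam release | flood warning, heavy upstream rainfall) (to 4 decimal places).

Pr(dam release | flood warning, heavy upstream rainfall) ≈ 0.4649

Weight on dam release=true, given the evidence: 0.84·0.42 = 0.352800
Denominator P(flood warning | heavy upstream rainfall): 0.7·0.58 + 0.84·0.42 = 0.758800
P(dam release | flood warning, heavy upstream rainfall) = 0.352800/0.758800 ≈ 0.4649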